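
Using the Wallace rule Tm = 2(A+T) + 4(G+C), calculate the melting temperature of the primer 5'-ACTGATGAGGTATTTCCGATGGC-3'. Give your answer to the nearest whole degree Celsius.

Base counts: A=5, T=7, G=7, C=4 (length 23).
Tm = 2·(5+7) + 4·(7+4) = 2·12 + 4·11 = 24 + 44 = 68°C.

68°C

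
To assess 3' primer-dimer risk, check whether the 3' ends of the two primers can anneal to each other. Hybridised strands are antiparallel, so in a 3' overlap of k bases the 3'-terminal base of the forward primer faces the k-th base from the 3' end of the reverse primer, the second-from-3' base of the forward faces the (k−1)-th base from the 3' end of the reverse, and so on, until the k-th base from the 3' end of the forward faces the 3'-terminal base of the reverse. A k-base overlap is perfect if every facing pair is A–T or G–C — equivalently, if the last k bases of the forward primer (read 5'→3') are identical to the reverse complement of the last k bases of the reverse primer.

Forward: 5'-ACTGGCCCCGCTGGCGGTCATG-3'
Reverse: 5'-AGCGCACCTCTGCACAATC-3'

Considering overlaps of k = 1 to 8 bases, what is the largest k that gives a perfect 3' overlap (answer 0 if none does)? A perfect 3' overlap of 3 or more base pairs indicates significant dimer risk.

Longest perfect overlap: 1 complementary base pair; below the dimer-risk threshold (threshold 3).

Last 8 bases (5'→3') — forward …CGGTCATG, reverse …GCACAATC.
Reverse complement of the reverse primer's last 8 bases: GATTGTGC; its first k bases are the reverse complement of the reverse primer's last k bases, so a perfect k-base overlap needs the forward primer's last k bases to equal them.
Comparing (forward last k vs required): k=1: G vs G ✓; k=2: TG vs GA ✗; k=3: ATG vs GAT ✗; k=4: CATG vs GATT ✗; k=5: TCATG vs GATTG ✗; k=6: GTCATG vs GATTGT ✗; k=7: GGTCATG vs GATTGTG ✗; k=8: CGGTCATG vs GATTGTGC ✗.
Only k = 1 is perfect, so the longest perfect 3' overlap is 1.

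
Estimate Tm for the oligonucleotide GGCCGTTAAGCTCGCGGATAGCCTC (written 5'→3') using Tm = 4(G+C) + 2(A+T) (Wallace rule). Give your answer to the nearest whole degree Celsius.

82°C

Base counts: A=4, T=5, G=8, C=8 (length 25).
Tm = 2·(4+5) + 4·(8+8) = 2·9 + 4·16 = 18 + 64 = 82°C.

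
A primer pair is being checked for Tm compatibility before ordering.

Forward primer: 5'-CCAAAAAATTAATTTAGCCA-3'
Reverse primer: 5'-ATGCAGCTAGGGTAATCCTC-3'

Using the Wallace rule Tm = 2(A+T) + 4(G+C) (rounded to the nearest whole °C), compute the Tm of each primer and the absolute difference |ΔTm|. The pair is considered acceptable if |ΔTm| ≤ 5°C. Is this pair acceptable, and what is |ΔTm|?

|ΔTm| = 10°C; the pair is not acceptable.

Forward: A=10 T=5 G=1 C=4 → Tm = 2·15 + 4·5 = 50°C.
Reverse: A=5 T=5 G=5 C=5 → Tm = 2·10 + 4·10 = 60°C.
|ΔTm| = |50 − 60| = 10°C, > 5°C.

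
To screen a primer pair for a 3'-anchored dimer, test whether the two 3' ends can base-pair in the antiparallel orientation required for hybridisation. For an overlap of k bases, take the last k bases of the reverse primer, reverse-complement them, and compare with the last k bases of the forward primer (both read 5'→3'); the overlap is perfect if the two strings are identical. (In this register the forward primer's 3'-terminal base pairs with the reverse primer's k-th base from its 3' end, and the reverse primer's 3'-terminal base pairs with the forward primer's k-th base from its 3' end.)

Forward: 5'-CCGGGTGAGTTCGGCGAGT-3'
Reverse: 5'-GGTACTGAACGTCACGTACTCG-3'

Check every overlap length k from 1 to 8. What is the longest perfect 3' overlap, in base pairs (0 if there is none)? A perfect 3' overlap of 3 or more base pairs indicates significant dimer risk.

Longest perfect overlap: 5 complementary base pairs; significant dimer risk (threshold 3).

Last 8 bases (5'→3') — forward …CGGCGAGT, reverse …CGTACTCG.
Reverse complement of the reverse primer's last 8 bases: CGAGTACG; its first k bases are the reverse complement of the reverse primer's last k bases, so a perfect k-base overlap needs the forward primer's last k bases to equal them.
Comparing (forward last k vs required): k=1: T vs C ✗; k=2: GT vs CG ✗; k=3: AGT vs CGA ✗; k=4: GAGT vs CGAG ✗; k=5: CGAGT vs CGAGT ✓; k=6: GCGAGT vs CGAGTA ✗; k=7: GGCGAGT vs CGAGTAC ✗; k=8: CGGCGAGT vs CGAGTACG ✗.
Only k = 5 is perfect, so the longest perfect 3' overlap is 5.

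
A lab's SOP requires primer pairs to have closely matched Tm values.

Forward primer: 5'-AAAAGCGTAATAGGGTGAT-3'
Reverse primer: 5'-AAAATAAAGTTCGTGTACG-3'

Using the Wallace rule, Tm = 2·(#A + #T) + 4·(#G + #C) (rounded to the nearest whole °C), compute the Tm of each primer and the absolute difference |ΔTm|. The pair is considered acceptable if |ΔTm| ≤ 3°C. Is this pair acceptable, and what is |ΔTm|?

|ΔTm| = 2°C; the pair is acceptable.

Forward: A=8 T=4 G=6 C=1 → Tm = 2·12 + 4·7 = 52°C.
Reverse: A=8 T=5 G=4 C=2 → Tm = 2·13 + 4·6 = 50°C.
|ΔTm| = |52 − 50| = 2°C, ≤ 3°C.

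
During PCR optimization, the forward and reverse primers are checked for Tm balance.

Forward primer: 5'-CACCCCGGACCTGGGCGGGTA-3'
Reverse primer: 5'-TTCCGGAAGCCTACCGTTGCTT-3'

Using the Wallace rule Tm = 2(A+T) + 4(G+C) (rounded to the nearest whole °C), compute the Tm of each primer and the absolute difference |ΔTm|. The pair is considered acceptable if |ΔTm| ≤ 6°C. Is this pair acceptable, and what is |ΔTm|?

|ΔTm| = 6°C; the pair is acceptable.

Forward: A=3 T=2 G=8 C=8 → Tm = 2·5 + 4·16 = 74°C.
Reverse: A=3 T=7 G=5 C=7 → Tm = 2·10 + 4·12 = 68°C.
|ΔTm| = |74 − 68| = 6°C, ≤ 6°C.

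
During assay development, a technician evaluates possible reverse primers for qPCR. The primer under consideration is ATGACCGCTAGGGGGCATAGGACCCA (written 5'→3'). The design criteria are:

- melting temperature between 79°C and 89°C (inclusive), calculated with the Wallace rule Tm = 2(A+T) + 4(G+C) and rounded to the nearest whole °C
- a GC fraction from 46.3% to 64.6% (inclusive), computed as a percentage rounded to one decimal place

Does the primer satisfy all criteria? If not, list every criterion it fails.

Meets all criteria.

Base counts: A=7, T=3, G=9, C=7 (length 26).
Tm: Tm = 2·10 + 4·16 = 84°C ✓
GC content: GC 16/26 = 61.5% ✓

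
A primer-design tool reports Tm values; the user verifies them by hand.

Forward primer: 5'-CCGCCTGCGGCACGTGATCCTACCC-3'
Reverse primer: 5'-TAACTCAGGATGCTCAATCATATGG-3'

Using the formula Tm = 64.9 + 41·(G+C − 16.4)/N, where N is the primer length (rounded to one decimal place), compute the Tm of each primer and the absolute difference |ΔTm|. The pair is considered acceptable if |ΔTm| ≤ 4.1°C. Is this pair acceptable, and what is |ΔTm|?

|ΔTm| = 13.1°C; the pair is not acceptable.

Forward: G+C = 18, N = 25 → Tm = 64.9 + 41·(18 − 16.4)/25 = 67.5°C.
Reverse: G+C = 10, N = 25 → Tm = 64.9 + 41·(10 − 16.4)/25 = 54.4°C.
|ΔTm| = |67.5 − 54.4| = 13.1°C, > 4.1°C.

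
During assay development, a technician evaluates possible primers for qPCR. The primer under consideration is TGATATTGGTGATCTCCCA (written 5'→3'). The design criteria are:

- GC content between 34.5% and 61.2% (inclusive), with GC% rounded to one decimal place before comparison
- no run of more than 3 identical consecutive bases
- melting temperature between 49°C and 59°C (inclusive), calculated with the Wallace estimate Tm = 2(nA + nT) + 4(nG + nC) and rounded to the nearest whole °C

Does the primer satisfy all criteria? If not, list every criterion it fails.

Meets all criteria.

Base counts: A=4, T=7, G=4, C=4 (length 19).
GC content: GC 8/19 = 42.1% ✓
homopolymer run: longest run = 3 ✓
Tm: Tm = 2·11 + 4·8 = 54°C ✓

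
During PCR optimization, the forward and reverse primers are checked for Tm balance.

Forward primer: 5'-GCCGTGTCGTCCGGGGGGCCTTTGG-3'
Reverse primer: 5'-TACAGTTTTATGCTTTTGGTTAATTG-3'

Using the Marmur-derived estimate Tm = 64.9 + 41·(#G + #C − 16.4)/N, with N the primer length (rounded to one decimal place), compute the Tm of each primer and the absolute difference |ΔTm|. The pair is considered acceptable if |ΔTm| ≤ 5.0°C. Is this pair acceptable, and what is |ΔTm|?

Forward: G+C = 19, N = 25 → Tm = 64.9 + 41·(19 − 16.4)/25 = 69.2°C.
Reverse: G+C = 7, N = 26 → Tm = 64.9 + 41·(7 − 16.4)/26 = 50.1°C.
|ΔTm| = |69.2 − 50.1| = 19.1°C, > 5.0°C.

|ΔTm| = 19.1°C; the pair is not acceptable.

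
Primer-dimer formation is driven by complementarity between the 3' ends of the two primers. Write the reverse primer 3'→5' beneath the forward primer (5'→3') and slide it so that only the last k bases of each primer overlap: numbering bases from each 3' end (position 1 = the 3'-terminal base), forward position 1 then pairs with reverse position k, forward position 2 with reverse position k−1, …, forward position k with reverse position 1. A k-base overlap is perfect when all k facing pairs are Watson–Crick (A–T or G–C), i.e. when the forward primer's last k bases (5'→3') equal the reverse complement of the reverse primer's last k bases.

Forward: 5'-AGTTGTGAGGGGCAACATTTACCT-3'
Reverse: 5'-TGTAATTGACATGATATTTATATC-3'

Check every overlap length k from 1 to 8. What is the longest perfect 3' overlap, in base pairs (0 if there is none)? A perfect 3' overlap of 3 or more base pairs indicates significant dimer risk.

Longest perfect overlap: 0 complementary base pairs; below the dimer-risk threshold (threshold 3).

Last 8 bases (5'→3') — forward …ATTTACCT, reverse …TTTATATC.
Reverse complement of the reverse primer's last 8 bases: GATATAAA; its first k bases are the reverse complement of the reverse primer's last k bases, so a perfect k-base overlap needs the forward primer's last k bases to equal them.
Comparing (forward last k vs required): k=1: T vs G ✗; k=2: CT vs GA ✗; k=3: CCT vs GAT ✗; k=4: ACCT vs GATA ✗; k=5: TACCT vs GATAT ✗; k=6: TTACCT vs GATATA ✗; k=7: TTTACCT vs GATATAA ✗; k=8: ATTTACCT vs GATATAAA ✗.
No overlap length from 1 to 8 is perfect, so the longest perfect 3' overlap is 0.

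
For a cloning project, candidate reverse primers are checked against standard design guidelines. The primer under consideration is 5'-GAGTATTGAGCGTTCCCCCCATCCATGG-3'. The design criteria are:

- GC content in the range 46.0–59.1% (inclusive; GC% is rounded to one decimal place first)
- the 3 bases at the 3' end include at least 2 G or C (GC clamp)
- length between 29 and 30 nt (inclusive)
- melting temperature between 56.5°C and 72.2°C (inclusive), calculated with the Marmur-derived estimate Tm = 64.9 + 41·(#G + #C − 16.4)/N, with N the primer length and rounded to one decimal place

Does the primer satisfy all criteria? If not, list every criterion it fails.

Base counts: A=5, T=7, G=7, C=9 (length 28).
GC content: GC 16/28 = 57.1% ✓
GC clamp: 3' end TGG has 2 G/C ✓
length: length 28, outside 29–30 ✗
Tm: Tm = 64.9 + 41·(16 − 16.4)/28 = 64.3°C ✓

Fails: length.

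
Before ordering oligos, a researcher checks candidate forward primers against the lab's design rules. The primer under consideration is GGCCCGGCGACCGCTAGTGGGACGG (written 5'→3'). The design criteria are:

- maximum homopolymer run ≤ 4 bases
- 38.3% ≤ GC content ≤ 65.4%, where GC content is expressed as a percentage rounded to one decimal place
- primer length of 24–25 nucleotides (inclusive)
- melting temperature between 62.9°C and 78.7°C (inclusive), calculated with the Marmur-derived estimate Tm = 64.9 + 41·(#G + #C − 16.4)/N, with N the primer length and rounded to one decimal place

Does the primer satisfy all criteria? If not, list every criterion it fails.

Base counts: A=3, T=2, G=12, C=8 (length 25).
homopolymer run: longest run = 3 ✓
GC content: GC 20/25 = 80.0%, outside 38.3–65.4% ✗
length: length 25 ✓
Tm: Tm = 64.9 + 41·(20 − 16.4)/25 = 70.8°C ✓

Fails: GC content.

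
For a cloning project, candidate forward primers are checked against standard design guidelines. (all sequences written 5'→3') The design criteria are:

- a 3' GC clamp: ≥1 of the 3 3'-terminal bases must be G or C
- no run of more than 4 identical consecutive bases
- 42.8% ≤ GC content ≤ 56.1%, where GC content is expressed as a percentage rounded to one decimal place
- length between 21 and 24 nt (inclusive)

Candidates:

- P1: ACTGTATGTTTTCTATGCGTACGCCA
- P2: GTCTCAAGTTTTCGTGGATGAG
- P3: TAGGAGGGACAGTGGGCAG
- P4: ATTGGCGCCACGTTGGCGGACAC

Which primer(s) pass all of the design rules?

P1 (26 nt, A=5 T=10 G=5 C=6): 3' end CCA has 2 G/C ✓; longest run = 4 ✓; GC 11/26 = 42.3%, outside 42.8–56.1% ✗; length 26, outside 21–24 ✗ — fails.
P2 (22 nt, A=4 T=8 G=7 C=3): 3' end GAG has 2 G/C ✓; longest run = 4 ✓; GC 10/22 = 45.5% ✓; length 22 ✓ — passes.
P3 (19 nt, A=5 T=2 G=10 C=2): 3' end CAG has 2 G/C ✓; longest run = 3 ✓; GC 12/19 = 63.2%, outside 42.8–56.1% ✗; length 19, outside 21–24 ✗ — fails.
P4 (23 nt, A=4 T=4 G=8 C=7): 3' end CAC has 2 G/C ✓; longest run = 2 ✓; GC 15/23 = 65.2%, outside 42.8–56.1% ✗; length 23 ✓ — fails.

P2 only.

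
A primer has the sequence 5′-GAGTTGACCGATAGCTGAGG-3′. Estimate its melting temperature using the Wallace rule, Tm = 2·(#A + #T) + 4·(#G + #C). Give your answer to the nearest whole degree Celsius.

Base counts: A=5, T=4, G=8, C=3 (length 20).
Tm = 2·(5+4) + 4·(8+3) = 2·9 + 4·11 = 18 + 44 = 62°C.

62°C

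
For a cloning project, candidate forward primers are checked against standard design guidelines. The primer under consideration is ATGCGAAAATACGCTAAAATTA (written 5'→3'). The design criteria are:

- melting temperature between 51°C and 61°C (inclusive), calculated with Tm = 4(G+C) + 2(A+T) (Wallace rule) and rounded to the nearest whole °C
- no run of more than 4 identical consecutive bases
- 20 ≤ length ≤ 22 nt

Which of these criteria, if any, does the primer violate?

Base counts: A=11, T=5, G=3, C=3 (length 22).
Tm: Tm = 2·16 + 4·6 = 56°C ✓
homopolymer run: longest run = 4 ✓
length: length 22 ✓

Meets all criteria.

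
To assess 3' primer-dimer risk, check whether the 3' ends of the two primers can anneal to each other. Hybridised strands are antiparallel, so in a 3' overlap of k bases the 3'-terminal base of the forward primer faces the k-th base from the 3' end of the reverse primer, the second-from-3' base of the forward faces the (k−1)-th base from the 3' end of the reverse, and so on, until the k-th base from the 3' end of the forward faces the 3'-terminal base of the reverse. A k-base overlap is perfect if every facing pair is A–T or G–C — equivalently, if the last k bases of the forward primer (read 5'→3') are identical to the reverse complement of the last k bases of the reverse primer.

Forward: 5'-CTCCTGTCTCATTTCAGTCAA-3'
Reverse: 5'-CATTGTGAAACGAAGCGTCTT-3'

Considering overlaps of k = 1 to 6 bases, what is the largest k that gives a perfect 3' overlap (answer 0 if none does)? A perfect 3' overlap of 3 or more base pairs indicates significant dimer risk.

Last 6 bases (5'→3') — forward …AGTCAA, reverse …CGTCTT.
Reverse complement of the reverse primer's last 6 bases: AAGACG; its first k bases are the reverse complement of the reverse primer's last k bases, so a perfect k-base overlap needs the forward primer's last k bases to equal them.
Comparing (forward last k vs required): k=1: A vs A ✓; k=2: AA vs AA ✓; k=3: CAA vs AAG ✗; k=4: TCAA vs AAGA ✗; k=5: GTCAA vs AAGAC ✗; k=6: AGTCAA vs AAGACG ✗.
Perfect overlaps at k = 1, 2; the largest is 2.

Longest perfect overlap: 2 complementary base pairs; below the dimer-risk threshold (threshold 3).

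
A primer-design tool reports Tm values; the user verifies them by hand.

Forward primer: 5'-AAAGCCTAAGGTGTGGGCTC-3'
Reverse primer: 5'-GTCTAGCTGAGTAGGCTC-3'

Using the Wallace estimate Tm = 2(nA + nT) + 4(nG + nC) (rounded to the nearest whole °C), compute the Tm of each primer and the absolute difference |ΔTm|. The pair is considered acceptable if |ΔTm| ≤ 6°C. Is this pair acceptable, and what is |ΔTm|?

Forward: A=5 T=4 G=7 C=4 → Tm = 2·9 + 4·11 = 62°C.
Reverse: A=3 T=5 G=6 C=4 → Tm = 2·8 + 4·10 = 56°C.
|ΔTm| = |62 − 56| = 6°C, ≤ 6°C.

|ΔTm| = 6°C; the pair is acceptable.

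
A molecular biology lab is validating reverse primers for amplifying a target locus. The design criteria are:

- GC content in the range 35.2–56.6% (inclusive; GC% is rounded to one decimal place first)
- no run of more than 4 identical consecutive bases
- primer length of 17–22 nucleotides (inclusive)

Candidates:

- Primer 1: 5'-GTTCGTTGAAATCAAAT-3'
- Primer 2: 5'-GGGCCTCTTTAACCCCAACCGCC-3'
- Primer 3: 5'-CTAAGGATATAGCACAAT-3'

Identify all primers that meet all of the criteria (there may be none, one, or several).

Primer 1 (17 nt, A=6 T=6 G=3 C=2): GC 5/17 = 29.4%, outside 35.2–56.6% ✗; longest run = 3 ✓; length 17 ✓ — fails.
Primer 2 (23 nt, A=4 T=4 G=4 C=11): GC 15/23 = 65.2%, outside 35.2–56.6% ✗; longest run = 4 ✓; length 23, outside 17–22 ✗ — fails.
Primer 3 (18 nt, A=8 T=4 G=3 C=3): GC 6/18 = 33.3%, outside 35.2–56.6% ✗; longest run = 2 ✓; length 18 ✓ — fails.

None of the candidates satisfy all criteria.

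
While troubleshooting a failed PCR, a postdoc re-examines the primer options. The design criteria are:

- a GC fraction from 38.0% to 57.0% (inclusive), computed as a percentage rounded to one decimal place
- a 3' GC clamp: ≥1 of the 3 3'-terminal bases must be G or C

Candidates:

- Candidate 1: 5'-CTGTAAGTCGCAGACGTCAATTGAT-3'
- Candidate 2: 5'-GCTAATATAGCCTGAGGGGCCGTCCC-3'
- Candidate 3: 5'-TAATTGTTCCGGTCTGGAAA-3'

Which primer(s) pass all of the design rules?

Candidate 1 (25 nt, A=7 T=7 G=6 C=5): GC 11/25 = 44.0% ✓; 3' end GAT has 1 G/C ✓ — passes.
Candidate 2 (26 nt, A=5 T=5 G=8 C=8): GC 16/26 = 61.5%, outside 38.0–57.0% ✗; 3' end CCC has 3 G/C ✓ — fails.
Candidate 3 (20 nt, A=5 T=7 G=5 C=3): GC 8/20 = 40.0% ✓; 3' end AAA has 0 G/C, need ≥1 ✗ — fails.

Candidate 1 only.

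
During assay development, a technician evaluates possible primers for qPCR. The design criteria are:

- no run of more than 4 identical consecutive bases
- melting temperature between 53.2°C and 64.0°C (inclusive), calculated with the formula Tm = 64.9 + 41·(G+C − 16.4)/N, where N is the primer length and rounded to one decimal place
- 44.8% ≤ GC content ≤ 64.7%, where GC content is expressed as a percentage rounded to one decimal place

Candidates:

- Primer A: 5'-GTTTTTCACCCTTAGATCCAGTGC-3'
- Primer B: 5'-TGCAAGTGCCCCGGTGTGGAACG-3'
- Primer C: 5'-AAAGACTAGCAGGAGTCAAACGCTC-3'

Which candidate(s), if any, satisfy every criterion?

Primer A (24 nt, A=4 T=9 G=4 C=7): longest run = 5, exceeds 4 ✗; Tm = 64.9 + 41·(11 − 16.4)/24 = 55.7°C ✓; GC 11/24 = 45.8% ✓ — fails.
Primer B (23 nt, A=4 T=4 G=9 C=6): longest run = 4 ✓; Tm = 64.9 + 41·(15 − 16.4)/23 = 62.4°C ✓; GC 15/23 = 65.2%, outside 44.8–64.7% ✗ — fails.
Primer C (25 nt, A=10 T=3 G=6 C=6): longest run = 3 ✓; Tm = 64.9 + 41·(12 − 16.4)/25 = 57.7°C ✓; GC 12/25 = 48.0% ✓ — passes.

Primer C only.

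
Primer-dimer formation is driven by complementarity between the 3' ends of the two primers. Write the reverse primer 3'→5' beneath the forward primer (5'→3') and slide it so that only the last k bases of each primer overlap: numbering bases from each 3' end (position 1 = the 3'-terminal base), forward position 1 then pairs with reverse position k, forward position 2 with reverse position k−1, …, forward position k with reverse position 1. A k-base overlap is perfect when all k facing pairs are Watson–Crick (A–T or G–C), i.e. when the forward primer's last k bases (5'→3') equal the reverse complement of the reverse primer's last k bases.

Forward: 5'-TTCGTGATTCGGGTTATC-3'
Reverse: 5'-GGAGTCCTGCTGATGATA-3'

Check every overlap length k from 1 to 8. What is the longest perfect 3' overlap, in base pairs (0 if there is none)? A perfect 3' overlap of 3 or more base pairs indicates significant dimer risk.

Last 8 bases (5'→3') — forward …GGGTTATC, reverse …TGATGATA.
Reverse complement of the reverse primer's last 8 bases: TATCATCA; its first k bases are the reverse complement of the reverse primer's last k bases, so a perfect k-base overlap needs the forward primer's last k bases to equal them.
Comparing (forward last k vs required): k=1: C vs T ✗; k=2: TC vs TA ✗; k=3: ATC vs TAT ✗; k=4: TATC vs TATC ✓; k=5: TTATC vs TATCA ✗; k=6: GTTATC vs TATCAT ✗; k=7: GGTTATC vs TATCATC ✗; k=8: GGGTTATC vs TATCATCA ✗.
Only k = 4 is perfect, so the longest perfect 3' overlap is 4.

Longest perfect overlap: 4 complementary base pairs; significant dimer risk (threshold 3).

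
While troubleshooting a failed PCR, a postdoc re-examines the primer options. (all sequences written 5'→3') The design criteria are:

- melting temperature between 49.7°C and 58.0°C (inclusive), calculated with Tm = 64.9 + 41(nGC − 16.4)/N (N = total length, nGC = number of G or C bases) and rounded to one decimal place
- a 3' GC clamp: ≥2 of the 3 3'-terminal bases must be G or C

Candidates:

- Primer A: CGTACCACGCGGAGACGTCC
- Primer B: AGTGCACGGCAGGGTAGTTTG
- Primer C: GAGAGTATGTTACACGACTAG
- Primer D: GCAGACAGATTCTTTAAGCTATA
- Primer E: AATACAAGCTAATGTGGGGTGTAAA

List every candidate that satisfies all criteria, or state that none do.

Primer A (20 nt, A=4 T=2 G=6 C=8): Tm = 64.9 + 41·(14 − 16.4)/20 = 60.0°C, outside 49.7–58.0°C ✗; 3' end TCC has 2 G/C ✓ — fails.
Primer B (21 nt, A=4 T=5 G=9 C=3): Tm = 64.9 + 41·(12 − 16.4)/21 = 56.3°C ✓; 3' end TTG has 1 G/C, need ≥2 ✗ — fails.
Primer C (21 nt, A=7 T=5 G=6 C=3): Tm = 64.9 + 41·(9 − 16.4)/21 = 50.5°C ✓; 3' end TAG has 1 G/C, need ≥2 ✗ — fails.
Primer D (23 nt, A=8 T=7 G=4 C=4): Tm = 64.9 + 41·(8 − 16.4)/23 = 49.9°C ✓; 3' end ATA has 0 G/C, need ≥2 ✗ — fails.
Primer E (25 nt, A=10 T=6 G=7 C=2): Tm = 64.9 + 41·(9 − 16.4)/25 = 52.8°C ✓; 3' end AAA has 0 G/C, need ≥2 ✗ — fails.

None of the candidates satisfy all criteria.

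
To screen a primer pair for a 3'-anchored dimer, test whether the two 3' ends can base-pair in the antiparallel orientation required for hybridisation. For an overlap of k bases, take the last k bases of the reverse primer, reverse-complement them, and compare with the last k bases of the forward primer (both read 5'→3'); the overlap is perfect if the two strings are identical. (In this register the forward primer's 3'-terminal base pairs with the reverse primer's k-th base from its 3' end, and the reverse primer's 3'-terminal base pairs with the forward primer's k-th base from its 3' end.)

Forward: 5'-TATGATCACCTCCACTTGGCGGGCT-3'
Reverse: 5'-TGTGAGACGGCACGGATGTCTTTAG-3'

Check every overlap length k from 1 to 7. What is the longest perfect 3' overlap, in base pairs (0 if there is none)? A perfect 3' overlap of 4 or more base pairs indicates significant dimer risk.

Longest perfect overlap: 2 complementary base pairs; below the dimer-risk threshold (threshold 4).

Last 7 bases (5'→3') — forward …GCGGGCT, reverse …TCTTTAG.
Reverse complement of the reverse primer's last 7 bases: CTAAAGA; its first k bases are the reverse complement of the reverse primer's last k bases, so a perfect k-base overlap needs the forward primer's last k bases to equal them.
Comparing (forward last k vs required): k=1: T vs C ✗; k=2: CT vs CT ✓; k=3: GCT vs CTA ✗; k=4: GGCT vs CTAA ✗; k=5: GGGCT vs CTAAA ✗; k=6: CGGGCT vs CTAAAG ✗; k=7: GCGGGCT vs CTAAAGA ✗.
Only k = 2 is perfect, so the longest perfect 3' overlap is 2.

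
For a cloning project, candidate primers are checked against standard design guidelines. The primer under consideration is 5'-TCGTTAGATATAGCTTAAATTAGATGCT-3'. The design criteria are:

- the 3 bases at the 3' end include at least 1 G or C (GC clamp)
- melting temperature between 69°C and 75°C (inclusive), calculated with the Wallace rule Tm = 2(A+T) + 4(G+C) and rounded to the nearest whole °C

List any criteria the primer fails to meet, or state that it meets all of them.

Meets all criteria.

Base counts: A=9, T=11, G=5, C=3 (length 28).
GC clamp: 3' end GCT has 2 G/C ✓
Tm: Tm = 2·20 + 4·8 = 72°C ✓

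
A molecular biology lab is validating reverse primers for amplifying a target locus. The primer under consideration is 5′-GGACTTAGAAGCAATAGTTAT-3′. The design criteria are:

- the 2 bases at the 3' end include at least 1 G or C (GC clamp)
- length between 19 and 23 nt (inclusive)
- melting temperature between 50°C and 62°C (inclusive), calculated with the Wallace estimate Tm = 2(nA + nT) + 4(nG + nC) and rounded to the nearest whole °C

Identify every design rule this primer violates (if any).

Base counts: A=8, T=6, G=5, C=2 (length 21).
GC clamp: 3' end AT has 0 G/C, need ≥1 ✗
length: length 21 ✓
Tm: Tm = 2·14 + 4·7 = 56°C ✓

Fails: GC clamp.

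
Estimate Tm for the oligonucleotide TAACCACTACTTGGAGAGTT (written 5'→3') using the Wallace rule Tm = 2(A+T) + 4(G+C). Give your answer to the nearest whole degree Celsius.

Base counts: A=6, T=6, G=4, C=4 (length 20).
Tm = 2·(6+6) + 4·(4+4) = 2·12 + 4·8 = 24 + 32 = 56°C.

56°C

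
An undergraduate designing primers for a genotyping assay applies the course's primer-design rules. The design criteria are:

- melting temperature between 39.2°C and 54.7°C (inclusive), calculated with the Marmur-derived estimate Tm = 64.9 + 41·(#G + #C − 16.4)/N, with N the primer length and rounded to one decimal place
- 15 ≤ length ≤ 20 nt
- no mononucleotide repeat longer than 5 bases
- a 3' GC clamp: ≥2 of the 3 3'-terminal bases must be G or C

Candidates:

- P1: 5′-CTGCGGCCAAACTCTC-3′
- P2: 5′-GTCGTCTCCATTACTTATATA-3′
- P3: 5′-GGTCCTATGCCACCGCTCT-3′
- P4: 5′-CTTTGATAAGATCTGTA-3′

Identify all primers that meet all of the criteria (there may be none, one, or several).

P1 (16 nt, A=3 T=3 G=3 C=7): Tm = 64.9 + 41·(10 − 16.4)/16 = 48.5°C ✓; length 16 ✓; longest run = 3 ✓; 3' end CTC has 2 G/C ✓ — passes.
P2 (21 nt, A=5 T=9 G=2 C=5): Tm = 64.9 + 41·(7 − 16.4)/21 = 46.5°C ✓; length 21, outside 15–20 ✗; longest run = 2 ✓; 3' end ATA has 0 G/C, need ≥2 ✗ — fails.
P3 (19 nt, A=2 T=5 G=4 C=8): Tm = 64.9 + 41·(12 − 16.4)/19 = 55.4°C, outside 39.2–54.7°C ✗; length 19 ✓; longest run = 2 ✓; 3' end TCT has 1 G/C, need ≥2 ✗ — fails.
P4 (17 nt, A=5 T=7 G=3 C=2): Tm = 64.9 + 41·(5 − 16.4)/17 = 37.4°C, outside 39.2–54.7°C ✗; length 17 ✓; longest run = 3 ✓; 3' end GTA has 1 G/C, need ≥2 ✗ — fails.

P1 only.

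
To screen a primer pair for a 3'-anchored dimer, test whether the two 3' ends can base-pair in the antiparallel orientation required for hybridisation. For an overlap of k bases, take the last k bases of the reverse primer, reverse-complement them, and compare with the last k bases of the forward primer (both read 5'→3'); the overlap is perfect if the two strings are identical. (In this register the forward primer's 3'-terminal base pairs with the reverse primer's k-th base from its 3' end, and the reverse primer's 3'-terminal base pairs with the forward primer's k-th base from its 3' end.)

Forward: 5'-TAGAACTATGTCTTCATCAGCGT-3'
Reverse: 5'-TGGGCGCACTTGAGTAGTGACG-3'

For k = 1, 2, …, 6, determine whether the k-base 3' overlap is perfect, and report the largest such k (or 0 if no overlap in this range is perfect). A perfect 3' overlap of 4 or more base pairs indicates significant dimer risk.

Last 6 bases (5'→3') — forward …CAGCGT, reverse …GTGACG.
Reverse complement of the reverse primer's last 6 bases: CGTCAC; its first k bases are the reverse complement of the reverse primer's last k bases, so a perfect k-base overlap needs the forward primer's last k bases to equal them.
Comparing (forward last k vs required): k=1: T vs C ✗; k=2: GT vs CG ✗; k=3: CGT vs CGT ✓; k=4: GCGT vs CGTC ✗; k=5: AGCGT vs CGTCA ✗; k=6: CAGCGT vs CGTCAC ✗.
Only k = 3 is perfect, so the longest perfect 3' overlap is 3.

Longest perfect overlap: 3 complementary base pairs; below the dimer-risk threshold (threshold 4).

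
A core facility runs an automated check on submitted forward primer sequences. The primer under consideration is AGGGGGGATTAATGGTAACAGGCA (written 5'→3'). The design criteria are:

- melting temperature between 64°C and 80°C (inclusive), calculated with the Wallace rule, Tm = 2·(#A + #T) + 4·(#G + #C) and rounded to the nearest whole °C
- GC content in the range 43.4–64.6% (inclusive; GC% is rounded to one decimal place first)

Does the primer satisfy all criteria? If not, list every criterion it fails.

Base counts: A=8, T=4, G=10, C=2 (length 24).
Tm: Tm = 2·12 + 4·12 = 72°C ✓
GC content: GC 12/24 = 50.0% ✓

Meets all criteria.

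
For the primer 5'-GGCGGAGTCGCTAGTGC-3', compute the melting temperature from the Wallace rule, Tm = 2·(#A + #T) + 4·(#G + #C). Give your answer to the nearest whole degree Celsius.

58°C

Base counts: A=2, T=3, G=8, C=4 (length 17).
Tm = 2·(2+3) + 4·(8+4) = 2·5 + 4·12 = 10 + 48 = 58°C.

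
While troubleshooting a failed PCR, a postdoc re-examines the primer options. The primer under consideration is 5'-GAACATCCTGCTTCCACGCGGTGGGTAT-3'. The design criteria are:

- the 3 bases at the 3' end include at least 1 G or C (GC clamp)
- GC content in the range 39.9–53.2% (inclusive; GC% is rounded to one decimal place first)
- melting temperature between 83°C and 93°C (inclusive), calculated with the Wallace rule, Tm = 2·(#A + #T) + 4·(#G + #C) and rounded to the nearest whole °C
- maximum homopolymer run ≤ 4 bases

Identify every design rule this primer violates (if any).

Fails: GC clamp, GC content.

Base counts: A=5, T=7, G=8, C=8 (length 28).
GC clamp: 3' end TAT has 0 G/C, need ≥1 ✗
GC content: GC 16/28 = 57.1%, outside 39.9–53.2% ✗
Tm: Tm = 2·12 + 4·16 = 88°C ✓
homopolymer run: longest run = 3 ✓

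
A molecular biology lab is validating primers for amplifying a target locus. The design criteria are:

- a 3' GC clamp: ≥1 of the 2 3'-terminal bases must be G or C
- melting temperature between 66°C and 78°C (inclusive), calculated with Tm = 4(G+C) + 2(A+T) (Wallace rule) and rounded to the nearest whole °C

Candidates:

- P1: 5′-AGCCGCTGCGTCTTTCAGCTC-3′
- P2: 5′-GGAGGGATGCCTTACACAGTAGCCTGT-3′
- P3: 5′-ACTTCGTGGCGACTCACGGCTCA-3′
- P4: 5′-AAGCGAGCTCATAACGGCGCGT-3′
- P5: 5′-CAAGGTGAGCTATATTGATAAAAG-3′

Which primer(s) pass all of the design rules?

P1 (21 nt, A=2 T=6 G=5 C=8): 3' end TC has 1 G/C ✓; Tm = 2·8 + 4·13 = 68°C ✓ — passes.
P2 (27 nt, A=6 T=6 G=9 C=6): 3' end GT has 1 G/C ✓; Tm = 2·12 + 4·15 = 84°C, outside 66–78°C ✗ — fails.
P3 (23 nt, A=4 T=5 G=6 C=8): 3' end CA has 1 G/C ✓; Tm = 2·9 + 4·14 = 74°C ✓ — passes.
P4 (22 nt, A=6 T=3 G=7 C=6): 3' end GT has 1 G/C ✓; Tm = 2·9 + 4·13 = 70°C ✓ — passes.
P5 (24 nt, A=10 T=6 G=6 C=2): 3' end AG has 1 G/C ✓; Tm = 2·16 + 4·8 = 64°C, outside 66–78°C ✗ — fails.

P1, P3 and P4.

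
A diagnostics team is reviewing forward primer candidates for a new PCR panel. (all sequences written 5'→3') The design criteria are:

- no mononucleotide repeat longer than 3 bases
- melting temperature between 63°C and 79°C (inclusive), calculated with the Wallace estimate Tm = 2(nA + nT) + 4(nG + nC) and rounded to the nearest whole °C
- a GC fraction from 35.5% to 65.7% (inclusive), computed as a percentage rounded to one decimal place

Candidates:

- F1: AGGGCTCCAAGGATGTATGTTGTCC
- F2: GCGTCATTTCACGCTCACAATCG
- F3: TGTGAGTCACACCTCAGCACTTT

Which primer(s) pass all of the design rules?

F1 (25 nt, A=5 T=7 G=8 C=5): longest run = 3 ✓; Tm = 2·12 + 4·13 = 76°C ✓; GC 13/25 = 52.0% ✓ — passes.
F2 (23 nt, A=5 T=6 G=4 C=8): longest run = 3 ✓; Tm = 2·11 + 4·12 = 70°C ✓; GC 12/23 = 52.2% ✓ — passes.
F3 (23 nt, A=5 T=7 G=4 C=7): longest run = 3 ✓; Tm = 2·12 + 4·11 = 68°C ✓; GC 11/23 = 47.8% ✓ — passes.

F1, F2 and F3.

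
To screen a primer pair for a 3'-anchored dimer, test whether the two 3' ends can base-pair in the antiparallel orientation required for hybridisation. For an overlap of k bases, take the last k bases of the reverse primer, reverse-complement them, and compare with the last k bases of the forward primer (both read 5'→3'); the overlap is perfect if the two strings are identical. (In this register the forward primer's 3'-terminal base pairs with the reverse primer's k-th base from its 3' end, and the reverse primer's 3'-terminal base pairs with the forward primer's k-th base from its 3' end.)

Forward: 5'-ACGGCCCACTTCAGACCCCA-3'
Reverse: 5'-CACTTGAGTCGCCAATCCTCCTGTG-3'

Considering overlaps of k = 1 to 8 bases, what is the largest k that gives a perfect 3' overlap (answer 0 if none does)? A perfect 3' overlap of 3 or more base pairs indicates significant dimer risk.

Longest perfect overlap: 2 complementary base pairs; below the dimer-risk threshold (threshold 3).

Last 8 bases (5'→3') — forward …AGACCCCA, reverse …CTCCTGTG.
Reverse complement of the reverse primer's last 8 bases: CACAGGAG; its first k bases are the reverse complement of the reverse primer's last k bases, so a perfect k-base overlap needs the forward primer's last k bases to equal them.
Comparing (forward last k vs required): k=1: A vs C ✗; k=2: CA vs CA ✓; k=3: CCA vs CAC ✗; k=4: CCCA vs CACA ✗; k=5: CCCCA vs CACAG ✗; k=6: ACCCCA vs CACAGG ✗; k=7: GACCCCA vs CACAGGA ✗; k=8: AGACCCCA vs CACAGGAG ✗.
Only k = 2 is perfect, so the longest perfect 3' overlap is 2.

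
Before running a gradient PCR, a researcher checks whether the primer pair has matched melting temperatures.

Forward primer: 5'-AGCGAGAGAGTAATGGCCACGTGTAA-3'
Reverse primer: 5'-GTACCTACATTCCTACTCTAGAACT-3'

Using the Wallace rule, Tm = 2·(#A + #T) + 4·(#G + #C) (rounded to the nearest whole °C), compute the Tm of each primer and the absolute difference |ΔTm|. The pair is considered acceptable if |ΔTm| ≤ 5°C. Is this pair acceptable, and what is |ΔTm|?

Forward: A=9 T=4 G=9 C=4 → Tm = 2·13 + 4·13 = 78°C.
Reverse: A=7 T=8 G=2 C=8 → Tm = 2·15 + 4·10 = 70°C.
|ΔTm| = |78 − 70| = 8°C, > 5°C.

|ΔTm| = 8°C; the pair is not acceptable.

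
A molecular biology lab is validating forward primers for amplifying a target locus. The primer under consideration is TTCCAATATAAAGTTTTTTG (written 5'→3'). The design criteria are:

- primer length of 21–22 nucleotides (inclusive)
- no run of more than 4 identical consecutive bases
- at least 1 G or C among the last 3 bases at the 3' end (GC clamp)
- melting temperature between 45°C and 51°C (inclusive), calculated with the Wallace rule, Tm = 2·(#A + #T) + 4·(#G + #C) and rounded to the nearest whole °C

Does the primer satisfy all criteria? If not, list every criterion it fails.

Fails: length, homopolymer run.

Base counts: A=6, T=10, G=2, C=2 (length 20).
length: length 20, outside 21–22 ✗
homopolymer run: longest run = 6, exceeds 4 ✗
GC clamp: 3' end TTG has 1 G/C ✓
Tm: Tm = 2·16 + 4·4 = 48°C ✓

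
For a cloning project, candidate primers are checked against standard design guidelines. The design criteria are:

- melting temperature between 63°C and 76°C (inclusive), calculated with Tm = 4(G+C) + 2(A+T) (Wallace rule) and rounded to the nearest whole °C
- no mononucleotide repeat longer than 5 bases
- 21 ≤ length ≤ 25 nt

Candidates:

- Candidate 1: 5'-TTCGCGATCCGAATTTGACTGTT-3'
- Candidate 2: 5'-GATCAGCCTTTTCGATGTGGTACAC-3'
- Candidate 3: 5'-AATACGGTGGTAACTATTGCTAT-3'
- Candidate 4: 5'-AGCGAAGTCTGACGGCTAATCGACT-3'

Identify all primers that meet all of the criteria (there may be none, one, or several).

Candidate 1 (23 nt, A=4 T=9 G=5 C=5): Tm = 2·13 + 4·10 = 66°C ✓; longest run = 3 ✓; length 23 ✓ — passes.
Candidate 2 (25 nt, A=5 T=8 G=6 C=6): Tm = 2·13 + 4·12 = 74°C ✓; longest run = 4 ✓; length 25 ✓ — passes.
Candidate 3 (23 nt, A=7 T=8 G=5 C=3): Tm = 2·15 + 4·8 = 62°C, outside 63–76°C ✗; longest run = 2 ✓; length 23 ✓ — fails.
Candidate 4 (25 nt, A=7 T=5 G=7 C=6): Tm = 2·12 + 4·13 = 76°C ✓; longest run = 2 ✓; length 25 ✓ — passes.

Candidate 1, Candidate 2 and Candidate 4.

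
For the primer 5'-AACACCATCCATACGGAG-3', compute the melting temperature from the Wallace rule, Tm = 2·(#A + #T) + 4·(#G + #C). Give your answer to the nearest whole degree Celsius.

54°C

Base counts: A=7, T=2, G=3, C=6 (length 18).
Tm = 2·(7+2) + 4·(3+6) = 2·9 + 4·9 = 18 + 36 = 54°C.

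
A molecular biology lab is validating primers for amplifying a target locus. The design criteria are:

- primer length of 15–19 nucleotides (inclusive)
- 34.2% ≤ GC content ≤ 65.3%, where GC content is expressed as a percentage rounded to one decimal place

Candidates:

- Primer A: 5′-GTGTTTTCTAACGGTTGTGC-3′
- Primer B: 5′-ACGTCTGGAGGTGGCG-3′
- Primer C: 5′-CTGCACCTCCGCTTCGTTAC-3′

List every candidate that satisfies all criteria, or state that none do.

None of the candidates satisfy all criteria.

Primer A (20 nt, A=2 T=9 G=6 C=3): length 20, outside 15–19 ✗; GC 9/20 = 45.0% ✓ — fails.
Primer B (16 nt, A=2 T=3 G=8 C=3): length 16 ✓; GC 11/16 = 68.8%, outside 34.2–65.3% ✗ — fails.
Primer C (20 nt, A=2 T=6 G=3 C=9): length 20, outside 15–19 ✗; GC 12/20 = 60.0% ✓ — fails.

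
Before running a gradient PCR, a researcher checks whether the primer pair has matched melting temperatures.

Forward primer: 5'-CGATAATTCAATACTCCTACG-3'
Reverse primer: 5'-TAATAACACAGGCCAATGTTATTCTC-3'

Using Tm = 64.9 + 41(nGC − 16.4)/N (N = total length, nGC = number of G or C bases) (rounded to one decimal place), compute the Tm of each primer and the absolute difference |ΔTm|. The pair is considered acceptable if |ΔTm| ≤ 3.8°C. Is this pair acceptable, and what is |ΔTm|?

Forward: G+C = 8, N = 21 → Tm = 64.9 + 41·(8 − 16.4)/21 = 48.5°C.
Reverse: G+C = 9, N = 26 → Tm = 64.9 + 41·(9 − 16.4)/26 = 53.2°C.
|ΔTm| = |48.5 − 53.2| = 4.7°C, > 3.8°C.

|ΔTm| = 4.7°C; the pair is not acceptable.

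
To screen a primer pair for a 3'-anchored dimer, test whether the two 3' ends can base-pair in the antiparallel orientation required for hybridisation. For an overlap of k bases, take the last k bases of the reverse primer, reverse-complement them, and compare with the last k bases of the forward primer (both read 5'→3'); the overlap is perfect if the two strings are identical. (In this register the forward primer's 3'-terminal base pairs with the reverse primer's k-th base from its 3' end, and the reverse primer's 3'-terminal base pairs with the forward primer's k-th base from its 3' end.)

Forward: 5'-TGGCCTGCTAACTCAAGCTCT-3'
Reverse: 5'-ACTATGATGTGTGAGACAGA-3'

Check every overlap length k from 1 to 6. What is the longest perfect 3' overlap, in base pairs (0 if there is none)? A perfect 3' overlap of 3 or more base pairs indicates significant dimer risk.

Last 6 bases (5'→3') — forward …AGCTCT, reverse …GACAGA.
Reverse complement of the reverse primer's last 6 bases: TCTGTC; its first k bases are the reverse complement of the reverse primer's last k bases, so a perfect k-base overlap needs the forward primer's last k bases to equal them.
Comparing (forward last k vs required): k=1: T vs T ✓; k=2: CT vs TC ✗; k=3: TCT vs TCT ✓; k=4: CTCT vs TCTG ✗; k=5: GCTCT vs TCTGT ✗; k=6: AGCTCT vs TCTGTC ✗.
Perfect overlaps at k = 1, 3; the largest is 3.

Longest perfect overlap: 3 complementary base pairs; significant dimer risk (threshold 3).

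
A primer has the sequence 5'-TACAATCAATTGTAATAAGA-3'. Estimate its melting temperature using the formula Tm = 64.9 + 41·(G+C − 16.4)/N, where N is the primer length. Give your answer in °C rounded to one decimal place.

39.5°C

Base counts: A=10, T=6, G=2, C=2; G+C = 4, N = 20.
Tm = 64.9 + 41·(4 − 16.4)/20 = 64.9 + -508.40/20 = 39.5°C.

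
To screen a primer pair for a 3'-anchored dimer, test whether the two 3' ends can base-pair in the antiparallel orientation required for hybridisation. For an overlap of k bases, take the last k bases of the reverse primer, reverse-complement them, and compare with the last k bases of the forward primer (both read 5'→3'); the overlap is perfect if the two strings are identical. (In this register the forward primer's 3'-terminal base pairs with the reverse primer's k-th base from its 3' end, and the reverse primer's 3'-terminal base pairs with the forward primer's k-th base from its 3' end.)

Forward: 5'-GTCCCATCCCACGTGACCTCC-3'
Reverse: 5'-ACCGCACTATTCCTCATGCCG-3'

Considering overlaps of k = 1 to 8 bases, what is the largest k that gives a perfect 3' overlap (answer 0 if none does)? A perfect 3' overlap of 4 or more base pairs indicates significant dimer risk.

Last 8 bases (5'→3') — forward …TGACCTCC, reverse …TCATGCCG.
Reverse complement of the reverse primer's last 8 bases: CGGCATGA; its first k bases are the reverse complement of the reverse primer's last k bases, so a perfect k-base overlap needs the forward primer's last k bases to equal them.
Comparing (forward last k vs required): k=1: C vs C ✓; k=2: CC vs CG ✗; k=3: TCC vs CGG ✗; k=4: CTCC vs CGGC ✗; k=5: CCTCC vs CGGCA ✗; k=6: ACCTCC vs CGGCAT ✗; k=7: GACCTCC vs CGGCATG ✗; k=8: TGACCTCC vs CGGCATGA ✗.
Only k = 1 is perfect, so the longest perfect 3' overlap is 1.

Longest perfect overlap: 1 complementary base pair; below the dimer-risk threshold (threshold 4).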